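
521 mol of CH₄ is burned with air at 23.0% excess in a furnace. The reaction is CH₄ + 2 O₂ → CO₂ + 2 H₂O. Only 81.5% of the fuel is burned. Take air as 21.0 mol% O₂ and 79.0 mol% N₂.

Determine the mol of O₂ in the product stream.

432 mol

Stoichiometric O₂ = 2 × 521 = 1042 mol; O₂ fed = 1042 × 1.230 = 1282 mol.
N₂ fed = 1282 × 79/21 = 4821 mol.
Fuel reacted = 0.815 × 521 → ξ = 424.6 mol.
Outlet (n = n₀ + ν ξ):
  CH₄: 521 − 1(424.6) = 96.39
  O₂: 1282 − 2(424.6) = 432.4
  N₂: 4821 (inert)
  CO₂: 0 + 1(424.6) = 424.6
  H₂O: 0 + 2(424.6) = 849.2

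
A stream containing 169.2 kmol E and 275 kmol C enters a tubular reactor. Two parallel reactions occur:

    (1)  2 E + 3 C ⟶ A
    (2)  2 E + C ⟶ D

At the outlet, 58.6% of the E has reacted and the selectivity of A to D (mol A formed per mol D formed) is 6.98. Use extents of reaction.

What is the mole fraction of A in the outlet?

0.168

Conversion of E: E consumed = 0.586 × 169.2 = 99.15 kmol = 2ξ₁ + 2ξ₂.
Selectivity: 1ξ₁ / (1ξ₂) = 6.98 → ξ₁ = 6.98 ξ₂.
Substitute: (2·6.98 + 2) ξ₂ = 99.15 → ξ₂ = 6.212 kmol, ξ₁ = 43.36 kmol.
Outlet amounts (n = n₀ + Σ ν·ξ):
  E: 169.2 − 2(43.36) − 2(6.212) = 70.05
  C: 275 − 3(43.36) − 1(6.212) = 138.7
  A: 0 + 1(43.36) = 43.36
  D: 0 + 1(6.212) = 6.212
Total out = 258.3 kmol; y_A = 43.36 / 258.3 = 0.1679.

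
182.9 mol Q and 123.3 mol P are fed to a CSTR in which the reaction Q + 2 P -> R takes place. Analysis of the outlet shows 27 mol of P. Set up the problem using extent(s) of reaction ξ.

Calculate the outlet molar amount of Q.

135 mol

For P: n = n₀ − 2ξ → 27 = 123.3 − 2ξ, giving ξ = 48.15 mol.
Outlet amounts (n = n₀ + ν ξ):
  Q: 182.9 − 1(48.15) = 134.8
  P: 123.3 − 2(48.15) = 27
  R: 0 + 1(48.15) = 48.15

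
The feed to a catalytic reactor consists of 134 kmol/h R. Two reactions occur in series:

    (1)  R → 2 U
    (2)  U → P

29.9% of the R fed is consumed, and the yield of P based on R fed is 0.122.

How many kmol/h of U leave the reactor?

63.8 kmol/h

Conversion of R: R consumed = 1ξ₁ = 0.299 × 134 → ξ₁ = 40.07 kmol/h.
Yield of P: 1ξ₂ / 134 = 0.122 → ξ₂ = 16.35 kmol/h.
Outlet amounts (n = n₀ + Σ ν·ξ):
  R: 134 − 1(40.07) = 93.93
  U: 0 + 2(40.07) − 1(16.35) = 63.78
  P: 0 + 1(16.35) = 16.35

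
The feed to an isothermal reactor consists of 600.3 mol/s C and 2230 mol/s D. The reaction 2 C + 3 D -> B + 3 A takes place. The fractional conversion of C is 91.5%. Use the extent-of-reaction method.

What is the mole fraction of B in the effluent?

C reacted = 0.915 × 600.3 = 549.3 mol/s; ν_C = −2, so ξ = 549.3/2 = 274.6 mol/s.
Outlet amounts (n = n₀ + ν ξ):
  C: 600.3 − 2(274.6) = 51.03
  D: 2230 − 3(274.6) = 1406
  B: 0 + 1(274.6) = 274.6
  A: 0 + 3(274.6) = 823.9
Total out = 2556 mol/s; y_B = 274.6 / 2556 = 0.1075.

0.107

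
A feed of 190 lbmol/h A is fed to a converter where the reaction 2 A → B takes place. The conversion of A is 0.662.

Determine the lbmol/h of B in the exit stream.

62.9 lbmol/h

A reacted = 0.662 × 190 = 125.8 lbmol/h; ν_A = −2, so ξ = 125.8/2 = 62.89 lbmol/h.
Outlet amounts (n = n₀ + ν ξ):
  A: 190 − 2(62.89) = 64.22
  B: 0 + 1(62.89) = 62.89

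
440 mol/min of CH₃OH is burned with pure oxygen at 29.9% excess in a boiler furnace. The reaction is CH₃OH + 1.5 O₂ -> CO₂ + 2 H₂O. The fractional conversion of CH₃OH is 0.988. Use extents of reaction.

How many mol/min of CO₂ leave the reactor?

435 mol/min

Stoichiometric O₂ = 1.5 × 440 = 660 mol/min; O₂ fed = 660 × 1.299 = 857.3 mol/min.
Fuel reacted = 0.988 × 440 → ξ = 434.7 mol/min.
Outlet (n = n₀ + ν ξ):
  CH₃OH: 440 − 1(434.7) = 5.28
  O₂: 857.3 − 1.5(434.7) = 205.3
  CO₂: 0 + 1(434.7) = 434.7
  H₂O: 0 + 2(434.7) = 869.4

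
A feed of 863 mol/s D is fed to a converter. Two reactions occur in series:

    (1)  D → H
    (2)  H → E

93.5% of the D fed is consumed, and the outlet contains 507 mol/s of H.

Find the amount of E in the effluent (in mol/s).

Conversion of D: D consumed = 1ξ₁ = 0.935 × 863 → ξ₁ = 806.9 mol/s.
H balance: n_H = 0 + 1ξ₁ − 1ξ₂ = 507 → ξ₂ = (1·806.9 − 507)/1 = 299.9 mol/s.
Outlet amounts (n = n₀ + Σ ν·ξ):
  D: 863 − 1(806.9) = 56.09
  H: 0 + 1(806.9) − 1(299.9) = 507
  E: 0 + 1(299.9) = 299.9

300 mol/s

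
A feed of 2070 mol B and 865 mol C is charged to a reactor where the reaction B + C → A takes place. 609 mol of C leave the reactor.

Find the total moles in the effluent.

2680 mol

For C: n = n₀ − 1ξ → 609 = 865 − 1ξ, giving ξ = 256 mol.
Outlet amounts (n = n₀ + ν ξ):
  B: 2070 − 1(256) = 1814
  C: 865 − 1(256) = 609
  A: 0 + 1(256) = 256
Total out = 1814 + 609 + 256 = 2679 mol.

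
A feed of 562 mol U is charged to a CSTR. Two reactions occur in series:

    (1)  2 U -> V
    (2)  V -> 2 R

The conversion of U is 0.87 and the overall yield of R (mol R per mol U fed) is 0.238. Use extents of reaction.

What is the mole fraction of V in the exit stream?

Conversion of U: U consumed = 2ξ₁ = 0.87 × 562 → ξ₁ = 244.5 mol.
Yield of R: 2ξ₂ / 562 = 0.238 → ξ₂ = 66.88 mol.
Outlet amounts (n = n₀ + Σ ν·ξ):
  U: 562 − 2(244.5) = 73.06
  V: 0 + 1(244.5) − 1(66.88) = 177.6
  R: 0 + 2(66.88) = 133.8
Total out = 384.4 mol; y_V = 177.6 / 384.4 = 0.462.

0.462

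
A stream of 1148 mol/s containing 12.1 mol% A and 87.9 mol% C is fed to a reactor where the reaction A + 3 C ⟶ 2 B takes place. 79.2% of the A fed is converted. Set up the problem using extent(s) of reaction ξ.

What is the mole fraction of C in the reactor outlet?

A reacted = 0.792 × 138.9 = 110 mol/s; ν_A = −1, so ξ = 110/1 = 110 mol/s.
Outlet amounts (n = n₀ + ν ξ):
  A: 138.9 − 1(110) = 28.89
  C: 1009 − 3(110) = 679
  B: 0 + 2(110) = 220
Total out = 928 mol/s; y_C = 679 / 928 = 0.7318.

0.732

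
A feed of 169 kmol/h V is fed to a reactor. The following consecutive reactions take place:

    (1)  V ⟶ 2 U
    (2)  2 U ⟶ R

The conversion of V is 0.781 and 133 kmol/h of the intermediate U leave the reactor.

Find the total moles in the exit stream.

Conversion of V: V consumed = 1ξ₁ = 0.781 × 169 → ξ₁ = 132 kmol/h.
U balance: n_U = 0 + 2ξ₁ − 2ξ₂ = 133 → ξ₂ = (2·132 − 133)/2 = 65.49 kmol/h.
Outlet amounts (n = n₀ + Σ ν·ξ):
  V: 169 − 1(132) = 37.01
  U: 0 + 2(132) − 2(65.49) = 133
  R: 0 + 1(65.49) = 65.49
Total out = 37.01 + 133 + 65.49 = 235.5 kmol/h.

236 kmol/h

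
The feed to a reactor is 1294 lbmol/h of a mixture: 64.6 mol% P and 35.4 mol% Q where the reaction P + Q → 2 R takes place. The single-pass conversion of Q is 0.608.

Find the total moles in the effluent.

1290 lbmol/h

Q reacted = 0.608 × 458.1 = 278.5 lbmol/h; ν_Q = −1, so ξ = 278.5/1 = 278.5 lbmol/h.
Outlet amounts (n = n₀ + ν ξ):
  P: 835.9 − 1(278.5) = 557.4
  Q: 458.1 − 1(278.5) = 179.6
  R: 0 + 2(278.5) = 557
Total out = 557.4 + 179.6 + 557 = 1294 lbmol/h.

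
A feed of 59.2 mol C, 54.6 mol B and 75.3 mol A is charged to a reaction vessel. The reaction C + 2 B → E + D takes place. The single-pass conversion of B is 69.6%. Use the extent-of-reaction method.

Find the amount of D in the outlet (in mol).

19 mol

B reacted = 0.696 × 54.6 = 38 mol; ν_B = −2, so ξ = 38/2 = 19 mol.
Outlet amounts (n = n₀ + ν ξ):
  C: 59.2 − 1(19) = 40.2
  B: 54.6 − 2(19) = 16.6
  E: 0 + 1(19) = 19
  D: 0 + 1(19) = 19
  A: 75.3 (inert)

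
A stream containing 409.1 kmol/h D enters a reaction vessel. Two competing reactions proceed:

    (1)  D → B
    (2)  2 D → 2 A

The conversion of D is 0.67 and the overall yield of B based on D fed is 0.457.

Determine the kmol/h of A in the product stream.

87.1 kmol/h

Yield of B: 1ξ₁ / 409.1 = 0.457 → ξ₁ = 187 kmol/h.
Conversion of D: 1ξ₁ + 2ξ₂ = 0.67 × 409.1 = 274.1 → ξ₂ = 43.57 kmol/h.
Outlet amounts (n = n₀ + Σ ν·ξ):
  D: 409.1 − 1(187) − 2(43.57) = 135
  B: 0 + 1(187) = 187
  A: 0 + 2(43.57) = 87.14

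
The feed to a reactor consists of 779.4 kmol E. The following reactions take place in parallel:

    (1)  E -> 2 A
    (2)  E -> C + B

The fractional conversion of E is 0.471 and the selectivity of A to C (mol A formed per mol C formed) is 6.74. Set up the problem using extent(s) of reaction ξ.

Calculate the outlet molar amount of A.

Conversion of E: E consumed = 0.471 × 779.4 = 367.1 kmol = 1ξ₁ + 1ξ₂.
Selectivity: 2ξ₁ / (1ξ₂) = 6.74 → ξ₁ = 3.37 ξ₂.
Substitute: (1·3.37 + 1) ξ₂ = 367.1 → ξ₂ = 84 kmol, ξ₁ = 283.1 kmol.
Outlet amounts (n = n₀ + Σ ν·ξ):
  E: 779.4 − 1(283.1) − 1(84) = 412.3
  A: 0 + 2(283.1) = 566.2
  C: 0 + 1(84) = 84
  B: 0 + 1(84) = 84

566 kmol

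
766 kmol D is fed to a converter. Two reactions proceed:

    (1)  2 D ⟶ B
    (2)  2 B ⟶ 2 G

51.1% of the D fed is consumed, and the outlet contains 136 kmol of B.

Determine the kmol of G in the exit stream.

59.7 kmol

Conversion of D: D consumed = 2ξ₁ = 0.511 × 766 → ξ₁ = 195.7 kmol.
B balance: n_B = 0 + 1ξ₁ − 2ξ₂ = 136 → ξ₂ = (1·195.7 − 136)/2 = 29.86 kmol.
Outlet amounts (n = n₀ + Σ ν·ξ):
  D: 766 − 2(195.7) = 374.6
  B: 0 + 1(195.7) − 2(29.86) = 136
  G: 0 + 2(29.86) = 59.71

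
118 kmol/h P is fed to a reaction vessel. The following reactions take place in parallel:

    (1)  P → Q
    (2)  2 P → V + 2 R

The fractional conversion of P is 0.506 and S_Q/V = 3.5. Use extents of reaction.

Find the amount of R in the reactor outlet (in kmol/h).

21.7 kmol/h

Conversion of P: P consumed = 0.506 × 118 = 59.71 kmol/h = 1ξ₁ + 2ξ₂.
Selectivity: 1ξ₁ / (1ξ₂) = 3.5 → ξ₁ = 3.5 ξ₂.
Substitute: (1·3.5 + 2) ξ₂ = 59.71 → ξ₂ = 10.86 kmol/h, ξ₁ = 38 kmol/h.
Outlet amounts (n = n₀ + Σ ν·ξ):
  P: 118 − 1(38) − 2(10.86) = 58.29
  Q: 0 + 1(38) = 38
  V: 0 + 1(10.86) = 10.86
  R: 0 + 2(10.86) = 21.71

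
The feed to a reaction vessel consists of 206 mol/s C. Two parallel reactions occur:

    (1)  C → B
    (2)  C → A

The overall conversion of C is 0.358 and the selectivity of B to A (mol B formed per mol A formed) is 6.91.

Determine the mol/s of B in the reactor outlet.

64.4 mol/s

Conversion of C: C consumed = 0.358 × 206 = 73.75 mol/s = 1ξ₁ + 1ξ₂.
Selectivity: 1ξ₁ / (1ξ₂) = 6.91 → ξ₁ = 6.91 ξ₂.
Substitute: (1·6.91 + 1) ξ₂ = 73.75 → ξ₂ = 9.323 mol/s, ξ₁ = 64.42 mol/s.
Outlet amounts (n = n₀ + Σ ν·ξ):
  C: 206 − 1(64.42) − 1(9.323) = 132.3
  B: 0 + 1(64.42) = 64.42
  A: 0 + 1(9.323) = 9.323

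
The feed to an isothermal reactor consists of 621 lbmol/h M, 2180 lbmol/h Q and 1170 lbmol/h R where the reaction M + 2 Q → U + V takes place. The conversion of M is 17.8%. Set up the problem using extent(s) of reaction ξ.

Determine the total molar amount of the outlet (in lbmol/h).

3860 lbmol/h

M reacted = 0.178 × 621 = 110.5 lbmol/h; ν_M = −1, so ξ = 110.5/1 = 110.5 lbmol/h.
Outlet amounts (n = n₀ + ν ξ):
  M: 621 − 1(110.5) = 510.5
  Q: 2180 − 2(110.5) = 1959
  U: 0 + 1(110.5) = 110.5
  V: 0 + 1(110.5) = 110.5
  R: 1170 (inert)
Total out = 510.5 + 1959 + 110.5 + 110.5 + 1170 = 3860 lbmol/h.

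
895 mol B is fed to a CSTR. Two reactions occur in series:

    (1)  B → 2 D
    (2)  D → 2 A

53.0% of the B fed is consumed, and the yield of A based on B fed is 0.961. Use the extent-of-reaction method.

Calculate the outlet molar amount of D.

519 mol

Conversion of B: B consumed = 1ξ₁ = 0.53 × 895 → ξ₁ = 474.4 mol.
Yield of A: 2ξ₂ / 895 = 0.961 → ξ₂ = 430 mol.
Outlet amounts (n = n₀ + Σ ν·ξ):
  B: 895 − 1(474.4) = 420.6
  D: 0 + 2(474.4) − 1(430) = 518.7
  A: 0 + 2(430) = 860.1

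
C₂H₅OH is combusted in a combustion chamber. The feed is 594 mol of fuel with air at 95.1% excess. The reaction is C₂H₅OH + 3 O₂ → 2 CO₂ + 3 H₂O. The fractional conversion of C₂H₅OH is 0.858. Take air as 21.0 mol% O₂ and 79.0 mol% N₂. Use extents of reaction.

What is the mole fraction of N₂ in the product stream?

Stoichiometric O₂ = 3 × 594 = 1782 mol; O₂ fed = 1782 × 1.951 = 3477 mol.
N₂ fed = 3477 × 79/21 = 13080 mol.
Fuel reacted = 0.858 × 594 → ξ = 509.7 mol.
Outlet (n = n₀ + ν ξ):
  C₂H₅OH: 594 − 1(509.7) = 84.35
  O₂: 3477 − 3(509.7) = 1948
  N₂: 13080 (inert)
  CO₂: 0 + 2(509.7) = 1019
  H₂O: 0 + 3(509.7) = 1529
Total out = 17660 mol; y_N₂ = 13080 / 17660 = 0.7406.

0.741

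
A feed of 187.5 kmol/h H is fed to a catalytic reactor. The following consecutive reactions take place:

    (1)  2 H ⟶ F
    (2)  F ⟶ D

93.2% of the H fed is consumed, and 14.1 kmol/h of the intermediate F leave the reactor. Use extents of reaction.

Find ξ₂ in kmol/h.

ξ₂ = 73.3 kmol/h

Conversion of H: H consumed = 2ξ₁ = 0.932 × 187.5 → ξ₁ = 87.38 kmol/h.
F balance: n_F = 0 + 1ξ₁ − 1ξ₂ = 14.1 → ξ₂ = (1·87.38 − 14.1)/1 = 73.28 kmol/h.
Outlet amounts (n = n₀ + Σ ν·ξ):
  H: 187.5 − 2(87.38) = 12.75
  F: 0 + 1(87.38) − 1(73.28) = 14.1
  D: 0 + 1(73.28) = 73.28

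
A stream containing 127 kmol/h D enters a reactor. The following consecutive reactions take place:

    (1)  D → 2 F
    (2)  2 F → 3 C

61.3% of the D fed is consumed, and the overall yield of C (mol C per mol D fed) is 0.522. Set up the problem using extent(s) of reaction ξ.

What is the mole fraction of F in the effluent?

0.491

Conversion of D: D consumed = 1ξ₁ = 0.613 × 127 → ξ₁ = 77.85 kmol/h.
Yield of C: 3ξ₂ / 127 = 0.522 → ξ₂ = 22.1 kmol/h.
Outlet amounts (n = n₀ + Σ ν·ξ):
  D: 127 − 1(77.85) = 49.15
  F: 0 + 2(77.85) − 2(22.1) = 111.5
  C: 0 + 3(22.1) = 66.29
Total out = 226.9 kmol/h; y_F = 111.5 / 226.9 = 0.4913.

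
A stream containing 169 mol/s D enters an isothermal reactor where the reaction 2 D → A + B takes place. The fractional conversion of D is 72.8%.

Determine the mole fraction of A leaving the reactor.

D reacted = 0.728 × 169 = 123 mol/s; ν_D = −2, so ξ = 123/2 = 61.52 mol/s.
Outlet amounts (n = n₀ + ν ξ):
  D: 169 − 2(61.52) = 45.97
  A: 0 + 1(61.52) = 61.52
  B: 0 + 1(61.52) = 61.52
Total out = 169 mol/s; y_A = 61.52 / 169 = 0.364.

0.364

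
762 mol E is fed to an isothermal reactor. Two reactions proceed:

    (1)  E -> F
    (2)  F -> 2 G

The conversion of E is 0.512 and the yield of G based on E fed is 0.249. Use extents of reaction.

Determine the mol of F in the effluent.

Conversion of E: E consumed = 1ξ₁ = 0.512 × 762 → ξ₁ = 390.1 mol.
Yield of G: 2ξ₂ / 762 = 0.249 → ξ₂ = 94.87 mol.
Outlet amounts (n = n₀ + Σ ν·ξ):
  E: 762 − 1(390.1) = 371.9
  F: 0 + 1(390.1) − 1(94.87) = 295.3
  G: 0 + 2(94.87) = 189.7

295 mol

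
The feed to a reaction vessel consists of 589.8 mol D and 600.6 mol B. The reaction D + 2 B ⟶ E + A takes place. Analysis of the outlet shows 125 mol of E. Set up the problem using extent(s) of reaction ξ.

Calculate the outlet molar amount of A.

For E: n = n₀ + 1ξ → 125 = 0 + 1ξ, giving ξ = 125 mol.
Outlet amounts (n = n₀ + ν ξ):
  D: 589.8 − 1(125) = 464.8
  B: 600.6 − 2(125) = 350.6
  E: 0 + 1(125) = 125
  A: 0 + 1(125) = 125

125 mol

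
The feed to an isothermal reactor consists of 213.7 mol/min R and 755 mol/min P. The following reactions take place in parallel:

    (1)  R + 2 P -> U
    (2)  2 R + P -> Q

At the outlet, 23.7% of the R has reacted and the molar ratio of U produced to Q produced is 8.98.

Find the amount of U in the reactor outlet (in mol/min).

41.4 mol/min

Conversion of R: R consumed = 0.237 × 213.7 = 50.65 mol/min = 1ξ₁ + 2ξ₂.
Selectivity: 1ξ₁ / (1ξ₂) = 8.98 → ξ₁ = 8.98 ξ₂.
Substitute: (1·8.98 + 2) ξ₂ = 50.65 → ξ₂ = 4.613 mol/min, ξ₁ = 41.42 mol/min.
Outlet amounts (n = n₀ + Σ ν·ξ):
  R: 213.7 − 1(41.42) − 2(4.613) = 163.1
  P: 755 − 2(41.42) − 1(4.613) = 667.5
  U: 0 + 1(41.42) = 41.42
  Q: 0 + 1(4.613) = 4.613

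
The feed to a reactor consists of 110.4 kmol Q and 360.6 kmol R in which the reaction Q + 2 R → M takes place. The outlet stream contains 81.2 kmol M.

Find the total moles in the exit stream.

For M: n = n₀ + 1ξ → 81.2 = 0 + 1ξ, giving ξ = 81.2 kmol.
Outlet amounts (n = n₀ + ν ξ):
  Q: 110.4 − 1(81.2) = 29.2
  R: 360.6 − 2(81.2) = 198.2
  M: 0 + 1(81.2) = 81.2
Total out = 29.2 + 198.2 + 81.2 = 308.6 kmol.

309 kmol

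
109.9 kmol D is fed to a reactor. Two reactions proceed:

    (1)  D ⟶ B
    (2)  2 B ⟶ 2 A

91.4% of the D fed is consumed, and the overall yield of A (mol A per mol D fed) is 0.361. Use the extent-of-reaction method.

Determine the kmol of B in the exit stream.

Conversion of D: D consumed = 1ξ₁ = 0.914 × 109.9 → ξ₁ = 100.4 kmol.
Yield of A: 2ξ₂ / 109.9 = 0.361 → ξ₂ = 19.84 kmol.
Outlet amounts (n = n₀ + Σ ν·ξ):
  D: 109.9 − 1(100.4) = 9.451
  B: 0 + 1(100.4) − 2(19.84) = 60.77
  A: 0 + 2(19.84) = 39.67

60.8 kmol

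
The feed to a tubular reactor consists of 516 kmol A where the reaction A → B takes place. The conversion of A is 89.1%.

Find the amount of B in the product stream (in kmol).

460 kmol

A reacted = 0.891 × 516 = 459.8 kmol; ν_A = −1, so ξ = 459.8/1 = 459.8 kmol.
Outlet amounts (n = n₀ + ν ξ):
  A: 516 − 1(459.8) = 56.24
  B: 0 + 1(459.8) = 459.8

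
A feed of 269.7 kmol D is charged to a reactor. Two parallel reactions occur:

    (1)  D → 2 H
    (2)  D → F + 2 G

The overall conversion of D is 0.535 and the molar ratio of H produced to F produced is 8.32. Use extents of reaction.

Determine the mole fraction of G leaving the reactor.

Conversion of D: D consumed = 0.535 × 269.7 = 144.3 kmol = 1ξ₁ + 1ξ₂.
Selectivity: 2ξ₁ / (1ξ₂) = 8.32 → ξ₁ = 4.16 ξ₂.
Substitute: (1·4.16 + 1) ξ₂ = 144.3 → ξ₂ = 27.96 kmol, ξ₁ = 116.3 kmol.
Outlet amounts (n = n₀ + Σ ν·ξ):
  D: 269.7 − 1(116.3) − 1(27.96) = 125.4
  H: 0 + 2(116.3) = 232.7
  F: 0 + 1(27.96) = 27.96
  G: 0 + 2(27.96) = 55.93
Total out = 442 kmol; y_G = 55.93 / 442 = 0.1265.

0.127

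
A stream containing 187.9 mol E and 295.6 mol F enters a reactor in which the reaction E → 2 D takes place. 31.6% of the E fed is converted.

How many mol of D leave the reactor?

119 mol

E reacted = 0.316 × 187.9 = 59.38 mol; ν_E = −1, so ξ = 59.38/1 = 59.38 mol.
Outlet amounts (n = n₀ + ν ξ):
  E: 187.9 − 1(59.38) = 128.5
  D: 0 + 2(59.38) = 118.8
  F: 295.6 (inert)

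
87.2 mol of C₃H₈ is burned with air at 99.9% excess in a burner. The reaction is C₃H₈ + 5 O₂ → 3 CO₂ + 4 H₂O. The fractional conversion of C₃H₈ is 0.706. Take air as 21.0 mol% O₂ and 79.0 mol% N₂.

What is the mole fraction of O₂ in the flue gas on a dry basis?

Stoichiometric O₂ = 5 × 87.2 = 436 mol; O₂ fed = 436 × 1.999 = 871.6 mol.
N₂ fed = 871.6 × 79/21 = 3279 mol.
Fuel reacted = 0.706 × 87.2 → ξ = 61.56 mol.
Outlet (n = n₀ + ν ξ):
  C₃H₈: 87.2 − 1(61.56) = 25.64
  O₂: 871.6 − 5(61.56) = 563.7
  N₂: 3279 (inert)
  CO₂: 0 + 3(61.56) = 184.7
  H₂O: 0 + 4(61.56) = 246.3
Dry total = 4053 mol; y_O₂ (dry) = 563.7 / 4053 = 0.1391.

0.139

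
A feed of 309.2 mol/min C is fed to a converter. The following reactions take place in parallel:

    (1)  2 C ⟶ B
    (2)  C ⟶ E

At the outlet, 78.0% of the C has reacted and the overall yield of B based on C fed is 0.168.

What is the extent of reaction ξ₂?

ξ₂ = 137 mol/min

Yield of B: 1ξ₁ / 309.2 = 0.168 → ξ₁ = 51.95 mol/min.
Conversion of C: 2ξ₁ + 1ξ₂ = 0.78 × 309.2 = 241.2 → ξ₂ = 137.3 mol/min.
Outlet amounts (n = n₀ + Σ ν·ξ):
  C: 309.2 − 2(51.95) − 1(137.3) = 68.02
  B: 0 + 1(51.95) = 51.95
  E: 0 + 1(137.3) = 137.3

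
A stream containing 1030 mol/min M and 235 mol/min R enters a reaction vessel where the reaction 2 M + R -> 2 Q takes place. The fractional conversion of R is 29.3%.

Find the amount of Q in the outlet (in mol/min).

R reacted = 0.293 × 235 = 68.85 mol/min; ν_R = −1, so ξ = 68.85/1 = 68.85 mol/min.
Outlet amounts (n = n₀ + ν ξ):
  M: 1030 − 2(68.85) = 892.3
  R: 235 − 1(68.85) = 166.1
  Q: 0 + 2(68.85) = 137.7

138 mol/min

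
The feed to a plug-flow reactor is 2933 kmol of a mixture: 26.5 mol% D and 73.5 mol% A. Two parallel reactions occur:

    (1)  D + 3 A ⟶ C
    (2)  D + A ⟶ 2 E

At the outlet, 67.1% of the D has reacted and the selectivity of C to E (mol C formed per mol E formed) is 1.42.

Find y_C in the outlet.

0.217

Conversion of D: D consumed = 0.671 × 777.2 = 521.5 kmol = 1ξ₁ + 1ξ₂.
Selectivity: 1ξ₁ / (2ξ₂) = 1.42 → ξ₁ = 2.84 ξ₂.
Substitute: (1·2.84 + 1) ξ₂ = 521.5 → ξ₂ = 135.8 kmol, ξ₁ = 385.7 kmol.
Outlet amounts (n = n₀ + Σ ν·ξ):
  D: 777.2 − 1(385.7) − 1(135.8) = 255.7
  A: 2156 − 3(385.7) − 1(135.8) = 862.8
  C: 0 + 1(385.7) = 385.7
  E: 0 + 2(135.8) = 271.6
Total out = 1776 kmol; y_C = 385.7 / 1776 = 0.2172.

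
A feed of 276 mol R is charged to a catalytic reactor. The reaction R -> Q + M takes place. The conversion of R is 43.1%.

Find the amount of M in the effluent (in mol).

R reacted = 0.431 × 276 = 119 mol; ν_R = −1, so ξ = 119/1 = 119 mol.
Outlet amounts (n = n₀ + ν ξ):
  R: 276 − 1(119) = 157
  Q: 0 + 1(119) = 119
  M: 0 + 1(119) = 119

119 mol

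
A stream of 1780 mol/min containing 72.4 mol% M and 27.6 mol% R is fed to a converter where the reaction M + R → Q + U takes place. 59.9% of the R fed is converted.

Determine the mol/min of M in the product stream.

R reacted = 0.599 × 491.3 = 294.3 mol/min; ν_R = −1, so ξ = 294.3/1 = 294.3 mol/min.
Outlet amounts (n = n₀ + ν ξ):
  M: 1289 − 1(294.3) = 994.4
  R: 491.3 − 1(294.3) = 197
  Q: 0 + 1(294.3) = 294.3
  U: 0 + 1(294.3) = 294.3

994 mol/min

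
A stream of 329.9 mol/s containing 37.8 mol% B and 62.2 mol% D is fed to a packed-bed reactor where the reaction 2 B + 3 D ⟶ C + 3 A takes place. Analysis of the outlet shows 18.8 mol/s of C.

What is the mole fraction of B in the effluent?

0.28

For C: n = n₀ + 1ξ → 18.8 = 0 + 1ξ, giving ξ = 18.8 mol/s.
Outlet amounts (n = n₀ + ν ξ):
  B: 124.7 − 2(18.8) = 87.1
  D: 205.2 − 3(18.8) = 148.8
  C: 0 + 1(18.8) = 18.8
  A: 0 + 3(18.8) = 56.4
Total out = 311.1 mol/s; y_B = 87.1 / 311.1 = 0.28.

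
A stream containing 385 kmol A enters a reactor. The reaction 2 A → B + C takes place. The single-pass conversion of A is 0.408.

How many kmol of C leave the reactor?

78.5 kmol

A reacted = 0.408 × 385 = 157.1 kmol; ν_A = −2, so ξ = 157.1/2 = 78.54 kmol.
Outlet amounts (n = n₀ + ν ξ):
  A: 385 − 2(78.54) = 227.9
  B: 0 + 1(78.54) = 78.54
  C: 0 + 1(78.54) = 78.54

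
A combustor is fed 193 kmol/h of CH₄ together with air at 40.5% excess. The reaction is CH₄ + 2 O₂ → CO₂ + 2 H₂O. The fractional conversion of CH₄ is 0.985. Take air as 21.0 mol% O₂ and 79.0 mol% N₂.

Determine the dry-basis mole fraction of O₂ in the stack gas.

Stoichiometric O₂ = 2 × 193 = 386 kmol/h; O₂ fed = 386 × 1.405 = 542.3 kmol/h.
N₂ fed = 542.3 × 79/21 = 2040 kmol/h.
Fuel reacted = 0.985 × 193 → ξ = 190.1 kmol/h.
Outlet (n = n₀ + ν ξ):
  CH₄: 193 − 1(190.1) = 2.895
  O₂: 542.3 − 2(190.1) = 162.1
  N₂: 2040 (inert)
  CO₂: 0 + 1(190.1) = 190.1
  H₂O: 0 + 2(190.1) = 380.2
Dry total = 2395 kmol/h; y_O₂ (dry) = 162.1 / 2395 = 0.06768.

0.0677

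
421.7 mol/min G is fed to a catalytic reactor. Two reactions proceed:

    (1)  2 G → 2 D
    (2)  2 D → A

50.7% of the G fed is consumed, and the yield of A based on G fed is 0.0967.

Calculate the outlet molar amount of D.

132 mol/min

Conversion of G: G consumed = 2ξ₁ = 0.507 × 421.7 → ξ₁ = 106.9 mol/min.
Yield of A: 1ξ₂ / 421.7 = 0.0967 → ξ₂ = 40.78 mol/min.
Outlet amounts (n = n₀ + Σ ν·ξ):
  G: 421.7 − 2(106.9) = 207.9
  D: 0 + 2(106.9) − 2(40.78) = 132.2
  A: 0 + 1(40.78) = 40.78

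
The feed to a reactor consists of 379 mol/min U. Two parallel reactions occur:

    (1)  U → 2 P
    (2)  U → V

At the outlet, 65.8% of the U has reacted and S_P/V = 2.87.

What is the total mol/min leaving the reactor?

526 mol/min

Conversion of U: U consumed = 0.658 × 379 = 249.4 mol/min = 1ξ₁ + 1ξ₂.
Selectivity: 2ξ₁ / (1ξ₂) = 2.87 → ξ₁ = 1.435 ξ₂.
Substitute: (1·1.435 + 1) ξ₂ = 249.4 → ξ₂ = 102.4 mol/min, ξ₁ = 147 mol/min.
Outlet amounts (n = n₀ + Σ ν·ξ):
  U: 379 − 1(147) − 1(102.4) = 129.6
  P: 0 + 2(147) = 293.9
  V: 0 + 1(102.4) = 102.4
Total out = 129.6 + 293.9 + 102.4 = 526 mol/min.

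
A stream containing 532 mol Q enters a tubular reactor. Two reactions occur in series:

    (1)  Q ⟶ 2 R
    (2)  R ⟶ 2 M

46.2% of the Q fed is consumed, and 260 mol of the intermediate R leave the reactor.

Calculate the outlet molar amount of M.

463 mol

Conversion of Q: Q consumed = 1ξ₁ = 0.462 × 532 → ξ₁ = 245.8 mol.
R balance: n_R = 0 + 2ξ₁ − 1ξ₂ = 260 → ξ₂ = (2·245.8 − 260)/1 = 231.6 mol.
Outlet amounts (n = n₀ + Σ ν·ξ):
  Q: 532 − 1(245.8) = 286.2
  R: 0 + 2(245.8) − 1(231.6) = 260
  M: 0 + 2(231.6) = 463.1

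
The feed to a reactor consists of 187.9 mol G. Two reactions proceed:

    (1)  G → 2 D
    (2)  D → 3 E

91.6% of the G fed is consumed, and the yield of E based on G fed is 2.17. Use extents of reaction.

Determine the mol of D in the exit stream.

208 mol

Conversion of G: G consumed = 1ξ₁ = 0.916 × 187.9 → ξ₁ = 172.1 mol.
Yield of E: 3ξ₂ / 187.9 = 2.17 → ξ₂ = 135.9 mol.
Outlet amounts (n = n₀ + Σ ν·ξ):
  G: 187.9 − 1(172.1) = 15.78
  D: 0 + 2(172.1) − 1(135.9) = 208.3
  E: 0 + 3(135.9) = 407.7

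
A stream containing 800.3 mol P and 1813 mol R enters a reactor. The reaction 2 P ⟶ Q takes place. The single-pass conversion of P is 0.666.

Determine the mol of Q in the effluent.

266 mol

P reacted = 0.666 × 800.3 = 533 mol; ν_P = −2, so ξ = 533/2 = 266.5 mol.
Outlet amounts (n = n₀ + ν ξ):
  P: 800.3 − 2(266.5) = 267.3
  Q: 0 + 1(266.5) = 266.5
  R: 1813 (inert)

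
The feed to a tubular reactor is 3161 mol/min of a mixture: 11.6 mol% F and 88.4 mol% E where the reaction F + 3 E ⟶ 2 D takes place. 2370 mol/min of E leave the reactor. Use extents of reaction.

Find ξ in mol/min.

For E: n = n₀ − 3ξ → 2370 = 2794 − 3ξ, giving ξ = 141.4 mol/min.
Outlet amounts (n = n₀ + ν ξ):
  F: 366.7 − 1(141.4) = 225.2
  E: 2794 − 3(141.4) = 2370
  D: 0 + 2(141.4) = 282.9

ξ = 141 mol/min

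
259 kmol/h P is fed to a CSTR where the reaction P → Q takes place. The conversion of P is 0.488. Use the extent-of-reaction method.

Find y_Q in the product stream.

0.488

P reacted = 0.488 × 259 = 126.4 kmol/h; ν_P = −1, so ξ = 126.4/1 = 126.4 kmol/h.
Outlet amounts (n = n₀ + ν ξ):
  P: 259 − 1(126.4) = 132.6
  Q: 0 + 1(126.4) = 126.4
Total out = 259 kmol/h; y_Q = 126.4 / 259 = 0.488.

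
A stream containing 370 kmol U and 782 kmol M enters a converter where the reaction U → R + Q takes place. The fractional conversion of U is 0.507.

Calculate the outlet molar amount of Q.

188 kmol

U reacted = 0.507 × 370 = 187.6 kmol; ν_U = −1, so ξ = 187.6/1 = 187.6 kmol.
Outlet amounts (n = n₀ + ν ξ):
  U: 370 − 1(187.6) = 182.4
  R: 0 + 1(187.6) = 187.6
  Q: 0 + 1(187.6) = 187.6
  M: 782 (inert)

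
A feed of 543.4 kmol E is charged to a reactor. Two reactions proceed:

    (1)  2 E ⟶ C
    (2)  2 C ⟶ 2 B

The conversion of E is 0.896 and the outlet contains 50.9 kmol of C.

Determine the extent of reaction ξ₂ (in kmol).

Conversion of E: E consumed = 2ξ₁ = 0.896 × 543.4 → ξ₁ = 243.4 kmol.
C balance: n_C = 0 + 1ξ₁ − 2ξ₂ = 50.9 → ξ₂ = (1·243.4 − 50.9)/2 = 96.27 kmol.
Outlet amounts (n = n₀ + Σ ν·ξ):
  E: 543.4 − 2(243.4) = 56.51
  C: 0 + 1(243.4) − 2(96.27) = 50.9
  B: 0 + 2(96.27) = 192.5

ξ₂ = 96.3 kmol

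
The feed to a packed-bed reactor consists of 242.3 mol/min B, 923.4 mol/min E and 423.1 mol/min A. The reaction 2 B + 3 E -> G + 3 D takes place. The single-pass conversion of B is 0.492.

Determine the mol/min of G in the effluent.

B reacted = 0.492 × 242.3 = 119.2 mol/min; ν_B = −2, so ξ = 119.2/2 = 59.61 mol/min.
Outlet amounts (n = n₀ + ν ξ):
  B: 242.3 − 2(59.61) = 123.1
  E: 923.4 − 3(59.61) = 744.6
  G: 0 + 1(59.61) = 59.61
  D: 0 + 3(59.61) = 178.8
  A: 423.1 (inert)

59.6 mol/min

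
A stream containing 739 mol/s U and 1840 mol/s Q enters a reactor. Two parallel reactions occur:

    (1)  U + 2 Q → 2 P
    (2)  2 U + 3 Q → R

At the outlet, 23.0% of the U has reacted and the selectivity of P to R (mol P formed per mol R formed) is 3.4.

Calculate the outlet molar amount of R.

45.9 mol/s

Conversion of U: U consumed = 0.23 × 739 = 170 mol/s = 1ξ₁ + 2ξ₂.
Selectivity: 2ξ₁ / (1ξ₂) = 3.4 → ξ₁ = 1.7 ξ₂.
Substitute: (1·1.7 + 2) ξ₂ = 170 → ξ₂ = 45.94 mol/s, ξ₁ = 78.09 mol/s.
Outlet amounts (n = n₀ + Σ ν·ξ):
  U: 739 − 1(78.09) − 2(45.94) = 569
  Q: 1840 − 2(78.09) − 3(45.94) = 1546
  P: 0 + 2(78.09) = 156.2
  R: 0 + 1(45.94) = 45.94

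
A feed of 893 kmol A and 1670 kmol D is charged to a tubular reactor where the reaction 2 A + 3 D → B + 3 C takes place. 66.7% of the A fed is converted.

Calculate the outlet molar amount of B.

A reacted = 0.667 × 893 = 595.6 kmol; ν_A = −2, so ξ = 595.6/2 = 297.8 kmol.
Outlet amounts (n = n₀ + ν ξ):
  A: 893 − 2(297.8) = 297.4
  D: 1670 − 3(297.8) = 776.6
  B: 0 + 1(297.8) = 297.8
  C: 0 + 3(297.8) = 893.4

298 kmol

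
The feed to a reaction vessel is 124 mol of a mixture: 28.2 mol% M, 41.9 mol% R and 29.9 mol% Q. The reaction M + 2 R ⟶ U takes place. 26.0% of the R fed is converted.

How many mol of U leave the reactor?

6.75 mol

R reacted = 0.26 × 51.96 = 13.51 mol; ν_R = −2, so ξ = 13.51/2 = 6.754 mol.
Outlet amounts (n = n₀ + ν ξ):
  M: 34.97 − 1(6.754) = 28.21
  R: 51.96 − 2(6.754) = 38.45
  U: 0 + 1(6.754) = 6.754
  Q: 37.08 (inert)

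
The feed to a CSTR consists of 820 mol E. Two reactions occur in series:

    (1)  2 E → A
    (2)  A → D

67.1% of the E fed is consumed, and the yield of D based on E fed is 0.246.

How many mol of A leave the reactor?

Conversion of E: E consumed = 2ξ₁ = 0.671 × 820 → ξ₁ = 275.1 mol.
Yield of D: 1ξ₂ / 820 = 0.246 → ξ₂ = 201.7 mol.
Outlet amounts (n = n₀ + Σ ν·ξ):
  E: 820 − 2(275.1) = 269.8
  A: 0 + 1(275.1) − 1(201.7) = 73.39
  D: 0 + 1(201.7) = 201.7

73.4 mol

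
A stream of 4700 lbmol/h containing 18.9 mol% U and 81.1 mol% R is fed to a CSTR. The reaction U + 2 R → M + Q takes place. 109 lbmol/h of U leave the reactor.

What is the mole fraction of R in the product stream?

0.575

For U: n = n₀ − 1ξ → 109 = 888.3 − 1ξ, giving ξ = 779.3 lbmol/h.
Outlet amounts (n = n₀ + ν ξ):
  U: 888.3 − 1(779.3) = 109
  R: 3812 − 2(779.3) = 2253
  M: 0 + 1(779.3) = 779.3
  Q: 0 + 1(779.3) = 779.3
Total out = 3921 lbmol/h; y_R = 2253 / 3921 = 0.5747.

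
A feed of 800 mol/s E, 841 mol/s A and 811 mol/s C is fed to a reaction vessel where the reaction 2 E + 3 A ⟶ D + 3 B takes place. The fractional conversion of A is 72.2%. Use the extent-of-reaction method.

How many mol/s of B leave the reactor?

607 mol/s

A reacted = 0.722 × 841 = 607.2 mol/s; ν_A = −3, so ξ = 607.2/3 = 202.4 mol/s.
Outlet amounts (n = n₀ + ν ξ):
  E: 800 − 2(202.4) = 395.2
  A: 841 − 3(202.4) = 233.8
  D: 0 + 1(202.4) = 202.4
  B: 0 + 3(202.4) = 607.2
  C: 811 (inert)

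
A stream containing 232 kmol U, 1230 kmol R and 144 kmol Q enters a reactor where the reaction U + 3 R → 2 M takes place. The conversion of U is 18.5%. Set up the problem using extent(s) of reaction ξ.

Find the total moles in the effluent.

U reacted = 0.185 × 232 = 42.92 kmol; ν_U = −1, so ξ = 42.92/1 = 42.92 kmol.
Outlet amounts (n = n₀ + ν ξ):
  U: 232 − 1(42.92) = 189.1
  R: 1230 − 3(42.92) = 1101
  M: 0 + 2(42.92) = 85.84
  Q: 144 (inert)
Total out = 189.1 + 1101 + 85.84 + 144 = 1520 kmol.

1520 kmol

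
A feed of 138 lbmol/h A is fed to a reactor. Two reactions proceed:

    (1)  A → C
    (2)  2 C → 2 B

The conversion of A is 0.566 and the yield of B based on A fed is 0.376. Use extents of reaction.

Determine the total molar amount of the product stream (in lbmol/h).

138 lbmol/h

Conversion of A: A consumed = 1ξ₁ = 0.566 × 138 → ξ₁ = 78.11 lbmol/h.
Yield of B: 2ξ₂ / 138 = 0.376 → ξ₂ = 25.94 lbmol/h.
Outlet amounts (n = n₀ + Σ ν·ξ):
  A: 138 − 1(78.11) = 59.89
  C: 0 + 1(78.11) − 2(25.94) = 26.22
  B: 0 + 2(25.94) = 51.89
Total out = 59.89 + 26.22 + 51.89 = 138 lbmol/h.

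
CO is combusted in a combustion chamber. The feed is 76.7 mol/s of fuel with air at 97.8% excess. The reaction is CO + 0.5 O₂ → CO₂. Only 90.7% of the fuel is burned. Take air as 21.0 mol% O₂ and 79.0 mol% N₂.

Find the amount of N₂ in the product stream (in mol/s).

285 mol/s

Stoichiometric O₂ = 0.5 × 76.7 = 38.35 mol/s; O₂ fed = 38.35 × 1.978 = 75.86 mol/s.
N₂ fed = 75.86 × 79/21 = 285.4 mol/s.
Fuel reacted = 0.907 × 76.7 → ξ = 69.57 mol/s.
Outlet (n = n₀ + ν ξ):
  CO: 76.7 − 1(69.57) = 7.133
  O₂: 75.86 − 0.5(69.57) = 41.07
  N₂: 285.4 (inert)
  CO₂: 0 + 1(69.57) = 69.57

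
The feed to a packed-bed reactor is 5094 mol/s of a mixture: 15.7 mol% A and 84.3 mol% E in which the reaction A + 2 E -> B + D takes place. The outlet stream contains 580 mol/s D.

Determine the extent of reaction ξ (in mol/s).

ξ = 580 mol/s

For D: n = n₀ + 1ξ → 580 = 0 + 1ξ, giving ξ = 580 mol/s.
Outlet amounts (n = n₀ + ν ξ):
  A: 799.8 − 1(580) = 219.8
  E: 4294 − 2(580) = 3134
  B: 0 + 1(580) = 580
  D: 0 + 1(580) = 580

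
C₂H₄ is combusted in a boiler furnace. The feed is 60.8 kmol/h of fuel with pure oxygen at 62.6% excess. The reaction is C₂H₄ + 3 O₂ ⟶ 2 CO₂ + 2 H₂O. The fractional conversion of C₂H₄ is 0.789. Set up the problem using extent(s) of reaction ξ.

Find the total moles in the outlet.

357 kmol/h

Stoichiometric O₂ = 3 × 60.8 = 182.4 kmol/h; O₂ fed = 182.4 × 1.626 = 296.6 kmol/h.
Fuel reacted = 0.789 × 60.8 → ξ = 47.97 kmol/h.
Outlet (n = n₀ + ν ξ):
  C₂H₄: 60.8 − 1(47.97) = 12.83
  O₂: 296.6 − 3(47.97) = 152.7
  CO₂: 0 + 2(47.97) = 95.94
  H₂O: 0 + 2(47.97) = 95.94
Total out = 12.83 + 152.7 + 95.94 + 95.94 = 357.4 kmol/h.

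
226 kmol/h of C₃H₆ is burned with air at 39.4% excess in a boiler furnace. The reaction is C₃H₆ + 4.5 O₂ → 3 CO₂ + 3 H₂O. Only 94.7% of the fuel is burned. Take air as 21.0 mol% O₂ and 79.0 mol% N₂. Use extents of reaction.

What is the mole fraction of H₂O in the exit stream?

0.0906

Stoichiometric O₂ = 4.5 × 226 = 1017 kmol/h; O₂ fed = 1017 × 1.394 = 1418 kmol/h.
N₂ fed = 1418 × 79/21 = 5333 kmol/h.
Fuel reacted = 0.947 × 226 → ξ = 214 kmol/h.
Outlet (n = n₀ + ν ξ):
  C₃H₆: 226 − 1(214) = 11.98
  O₂: 1418 − 4.5(214) = 454.6
  N₂: 5333 (inert)
  CO₂: 0 + 3(214) = 642.1
  H₂O: 0 + 3(214) = 642.1
Total out = 7084 kmol/h; y_H₂O = 642.1 / 7084 = 0.09064.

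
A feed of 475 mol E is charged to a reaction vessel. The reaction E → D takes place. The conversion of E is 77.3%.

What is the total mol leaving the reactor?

475 mol

E reacted = 0.773 × 475 = 367.2 mol; ν_E = −1, so ξ = 367.2/1 = 367.2 mol.
Outlet amounts (n = n₀ + ν ξ):
  E: 475 − 1(367.2) = 107.8
  D: 0 + 1(367.2) = 367.2
Total out = 107.8 + 367.2 = 475 mol.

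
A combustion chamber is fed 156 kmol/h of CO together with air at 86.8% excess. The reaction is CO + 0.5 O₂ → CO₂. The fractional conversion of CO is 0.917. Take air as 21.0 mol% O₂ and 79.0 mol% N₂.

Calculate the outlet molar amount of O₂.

74.2 kmol/h

Stoichiometric O₂ = 0.5 × 156 = 78 kmol/h; O₂ fed = 78 × 1.868 = 145.7 kmol/h.
N₂ fed = 145.7 × 79/21 = 548.1 kmol/h.
Fuel reacted = 0.917 × 156 → ξ = 143.1 kmol/h.
Outlet (n = n₀ + ν ξ):
  CO: 156 − 1(143.1) = 12.95
  O₂: 145.7 − 0.5(143.1) = 74.18
  N₂: 548.1 (inert)
  CO₂: 0 + 1(143.1) = 143.1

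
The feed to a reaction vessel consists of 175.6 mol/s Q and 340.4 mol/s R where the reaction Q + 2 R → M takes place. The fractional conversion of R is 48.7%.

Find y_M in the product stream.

0.237

R reacted = 0.487 × 340.4 = 165.8 mol/s; ν_R = −2, so ξ = 165.8/2 = 82.89 mol/s.
Outlet amounts (n = n₀ + ν ξ):
  Q: 175.6 − 1(82.89) = 92.71
  R: 340.4 − 2(82.89) = 174.6
  M: 0 + 1(82.89) = 82.89
Total out = 350.2 mol/s; y_M = 82.89 / 350.2 = 0.2367.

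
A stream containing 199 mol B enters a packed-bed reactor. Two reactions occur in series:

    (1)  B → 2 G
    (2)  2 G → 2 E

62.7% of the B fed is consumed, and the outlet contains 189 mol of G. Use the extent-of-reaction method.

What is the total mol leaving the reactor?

Conversion of B: B consumed = 1ξ₁ = 0.627 × 199 → ξ₁ = 124.8 mol.
G balance: n_G = 0 + 2ξ₁ − 2ξ₂ = 189 → ξ₂ = (2·124.8 − 189)/2 = 30.27 mol.
Outlet amounts (n = n₀ + Σ ν·ξ):
  B: 199 − 1(124.8) = 74.23
  G: 0 + 2(124.8) − 2(30.27) = 189
  E: 0 + 2(30.27) = 60.55
Total out = 74.23 + 189 + 60.55 = 323.8 mol.

324 mol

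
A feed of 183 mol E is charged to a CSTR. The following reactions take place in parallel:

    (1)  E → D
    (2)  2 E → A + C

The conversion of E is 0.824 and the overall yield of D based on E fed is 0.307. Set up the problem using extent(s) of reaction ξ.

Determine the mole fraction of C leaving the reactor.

0.259

Yield of D: 1ξ₁ / 183 = 0.307 → ξ₁ = 56.18 mol.
Conversion of E: 1ξ₁ + 2ξ₂ = 0.824 × 183 = 150.8 → ξ₂ = 47.31 mol.
Outlet amounts (n = n₀ + Σ ν·ξ):
  E: 183 − 1(56.18) − 2(47.31) = 32.21
  D: 0 + 1(56.18) = 56.18
  A: 0 + 1(47.31) = 47.31
  C: 0 + 1(47.31) = 47.31
Total out = 183 mol; y_C = 47.31 / 183 = 0.2585.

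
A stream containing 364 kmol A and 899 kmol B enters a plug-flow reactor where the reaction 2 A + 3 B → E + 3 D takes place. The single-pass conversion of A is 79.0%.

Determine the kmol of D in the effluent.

431 kmol

A reacted = 0.79 × 364 = 287.6 kmol; ν_A = −2, so ξ = 287.6/2 = 143.8 kmol.
Outlet amounts (n = n₀ + ν ξ):
  A: 364 − 2(143.8) = 76.44
  B: 899 − 3(143.8) = 467.7
  E: 0 + 1(143.8) = 143.8
  D: 0 + 3(143.8) = 431.3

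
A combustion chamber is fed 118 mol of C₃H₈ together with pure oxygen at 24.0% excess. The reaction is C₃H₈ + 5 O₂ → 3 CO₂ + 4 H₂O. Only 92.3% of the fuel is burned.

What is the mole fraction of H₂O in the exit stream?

0.455

Stoichiometric O₂ = 5 × 118 = 590 mol; O₂ fed = 590 × 1.240 = 731.6 mol.
Fuel reacted = 0.923 × 118 → ξ = 108.9 mol.
Outlet (n = n₀ + ν ξ):
  C₃H₈: 118 − 1(108.9) = 9.086
  O₂: 731.6 − 5(108.9) = 187
  CO₂: 0 + 3(108.9) = 326.7
  H₂O: 0 + 4(108.9) = 435.7
Total out = 958.5 mol; y_H₂O = 435.7 / 958.5 = 0.4545.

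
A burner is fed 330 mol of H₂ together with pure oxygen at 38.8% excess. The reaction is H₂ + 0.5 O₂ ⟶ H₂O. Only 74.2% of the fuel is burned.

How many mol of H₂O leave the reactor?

245 mol

Stoichiometric O₂ = 0.5 × 330 = 165 mol; O₂ fed = 165 × 1.388 = 229 mol.
Fuel reacted = 0.742 × 330 → ξ = 244.9 mol.
Outlet (n = n₀ + ν ξ):
  H₂: 330 − 1(244.9) = 85.14
  O₂: 229 − 0.5(244.9) = 106.6
  H₂O: 0 + 1(244.9) = 244.9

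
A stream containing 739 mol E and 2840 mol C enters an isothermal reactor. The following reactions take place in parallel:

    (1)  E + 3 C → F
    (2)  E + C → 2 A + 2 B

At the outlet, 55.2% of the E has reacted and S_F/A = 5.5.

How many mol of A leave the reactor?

Conversion of E: E consumed = 0.552 × 739 = 407.9 mol = 1ξ₁ + 1ξ₂.
Selectivity: 1ξ₁ / (2ξ₂) = 5.5 → ξ₁ = 11 ξ₂.
Substitute: (1·11 + 1) ξ₂ = 407.9 → ξ₂ = 33.99 mol, ξ₁ = 373.9 mol.
Outlet amounts (n = n₀ + Σ ν·ξ):
  E: 739 − 1(373.9) − 1(33.99) = 331.1
  C: 2840 − 3(373.9) − 1(33.99) = 1684
  F: 0 + 1(373.9) = 373.9
  A: 0 + 2(33.99) = 67.99
  B: 0 + 2(33.99) = 67.99

68 mol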